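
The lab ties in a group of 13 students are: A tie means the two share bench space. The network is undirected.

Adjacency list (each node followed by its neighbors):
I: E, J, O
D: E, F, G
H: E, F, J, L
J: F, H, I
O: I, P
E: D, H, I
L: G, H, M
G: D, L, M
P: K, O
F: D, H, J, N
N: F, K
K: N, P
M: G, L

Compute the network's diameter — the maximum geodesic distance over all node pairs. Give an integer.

Eccentricity of each node (its greatest distance to any other): D:4, E:4, F:3, G:5, H:4, I:4, J:3, K:5, L:5, M:6, N:4, O:5, P:6.
The maximum eccentricity is 6, realized for instance by the pair M–P via M – L – H – E – I – O – P. So the diameter is 6.

6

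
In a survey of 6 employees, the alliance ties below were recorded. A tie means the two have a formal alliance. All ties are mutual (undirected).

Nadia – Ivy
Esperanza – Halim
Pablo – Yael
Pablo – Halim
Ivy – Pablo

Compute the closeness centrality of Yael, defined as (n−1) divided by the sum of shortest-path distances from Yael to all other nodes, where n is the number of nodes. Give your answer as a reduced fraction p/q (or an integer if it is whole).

5/11

Distances from Yael: Esperanza:3, Halim:2, Ivy:2, Nadia:3, Pablo:1. Sum = 11.
n = 6, so closeness = 5/11.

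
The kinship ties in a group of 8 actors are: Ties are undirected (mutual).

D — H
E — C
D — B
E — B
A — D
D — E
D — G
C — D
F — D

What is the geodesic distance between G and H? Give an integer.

2

One shortest route is G – D – H, which uses 2 edges, and G and H are not directly tied, so nothing shorter exists. So d(G,H) = 2.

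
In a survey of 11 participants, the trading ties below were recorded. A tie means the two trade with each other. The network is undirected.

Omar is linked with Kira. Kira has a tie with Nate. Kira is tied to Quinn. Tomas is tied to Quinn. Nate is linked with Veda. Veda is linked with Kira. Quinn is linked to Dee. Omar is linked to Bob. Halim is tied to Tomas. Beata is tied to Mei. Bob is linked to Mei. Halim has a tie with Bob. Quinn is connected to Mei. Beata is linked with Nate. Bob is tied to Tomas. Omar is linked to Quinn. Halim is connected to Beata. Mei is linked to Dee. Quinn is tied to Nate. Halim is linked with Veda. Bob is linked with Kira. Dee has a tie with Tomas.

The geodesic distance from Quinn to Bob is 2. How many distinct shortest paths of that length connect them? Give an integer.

The shortest distance is 2. The length-2 paths are: Quinn–Omar–Bob; Quinn–Kira–Bob; Quinn–Tomas–Bob; Quinn–Mei–Bob.
That gives 4 distinct shortest paths.

4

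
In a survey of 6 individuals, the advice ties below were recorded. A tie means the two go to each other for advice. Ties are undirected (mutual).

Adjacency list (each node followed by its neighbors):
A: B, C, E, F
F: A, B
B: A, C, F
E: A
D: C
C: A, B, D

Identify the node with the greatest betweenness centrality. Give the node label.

A

Unnormalized betweenness of each node: A:5, B:1, C:4, D:0, E:0, F:0.
A has the largest value, 5, making it the main broker — the node through which the most shortest paths run.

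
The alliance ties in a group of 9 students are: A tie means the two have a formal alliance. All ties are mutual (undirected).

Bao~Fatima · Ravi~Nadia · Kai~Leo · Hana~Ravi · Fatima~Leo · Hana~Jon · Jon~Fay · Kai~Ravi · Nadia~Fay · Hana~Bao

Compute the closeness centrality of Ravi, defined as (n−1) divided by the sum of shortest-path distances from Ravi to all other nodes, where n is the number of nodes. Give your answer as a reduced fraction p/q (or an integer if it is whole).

4/7

Distances from Ravi: Bao:2, Fatima:3, Fay:2, Hana:1, Jon:2, Kai:1, Leo:2, Nadia:1. Sum = 14.
n = 9, so closeness = 8/14 = 4/7.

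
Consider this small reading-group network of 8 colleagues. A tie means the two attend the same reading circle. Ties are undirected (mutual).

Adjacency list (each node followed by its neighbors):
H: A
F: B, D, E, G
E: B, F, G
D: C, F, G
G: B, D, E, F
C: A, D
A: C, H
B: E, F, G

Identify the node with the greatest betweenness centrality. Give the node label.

Unnormalized betweenness of each node: A:6, B:0, C:10, D:12, E:0, F:4, G:4, H:0.
D has the largest value, 12, making it the main broker — the node through which the most shortest paths run.

D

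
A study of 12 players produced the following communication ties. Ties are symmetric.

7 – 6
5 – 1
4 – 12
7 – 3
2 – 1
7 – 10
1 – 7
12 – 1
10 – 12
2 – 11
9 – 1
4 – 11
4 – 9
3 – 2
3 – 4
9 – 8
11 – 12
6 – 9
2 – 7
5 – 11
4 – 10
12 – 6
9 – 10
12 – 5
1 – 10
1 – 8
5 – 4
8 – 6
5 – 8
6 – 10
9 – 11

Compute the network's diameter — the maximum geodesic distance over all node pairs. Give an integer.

3

Eccentricity of each node (its greatest distance to any other): 1:2, 2:2, 3:3, 4:2, 5:2, 6:2, 7:2, 8:3, 9:2, 10:2, 11:2, 12:2.
The maximum eccentricity is 3, realized for instance by the pair 3–8 via 3 – 4 – 5 – 8. So the diameter is 3.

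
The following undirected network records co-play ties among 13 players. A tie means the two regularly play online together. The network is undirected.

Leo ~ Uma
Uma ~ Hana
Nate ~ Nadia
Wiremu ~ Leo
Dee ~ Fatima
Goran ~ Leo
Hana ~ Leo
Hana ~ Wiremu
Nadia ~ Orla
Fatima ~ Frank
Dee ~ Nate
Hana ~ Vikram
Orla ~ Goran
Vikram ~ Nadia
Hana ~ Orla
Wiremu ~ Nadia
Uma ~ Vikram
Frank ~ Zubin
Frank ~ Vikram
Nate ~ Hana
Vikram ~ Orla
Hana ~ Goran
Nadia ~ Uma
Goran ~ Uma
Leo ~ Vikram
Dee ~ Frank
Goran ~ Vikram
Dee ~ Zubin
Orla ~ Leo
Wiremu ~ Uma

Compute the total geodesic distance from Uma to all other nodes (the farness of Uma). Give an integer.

Distances from Uma: Dee:3, Fatima:3, Frank:2, Goran:1, Hana:1, Leo:1, Nadia:1, Nate:2, Orla:2, Vikram:1, Wiremu:1, Zubin:3.
Sum = 3 + 3 + 2 + 1 + 1 + 1 + 1 + 2 + 2 + 1 + 1 + 3 = 21.

21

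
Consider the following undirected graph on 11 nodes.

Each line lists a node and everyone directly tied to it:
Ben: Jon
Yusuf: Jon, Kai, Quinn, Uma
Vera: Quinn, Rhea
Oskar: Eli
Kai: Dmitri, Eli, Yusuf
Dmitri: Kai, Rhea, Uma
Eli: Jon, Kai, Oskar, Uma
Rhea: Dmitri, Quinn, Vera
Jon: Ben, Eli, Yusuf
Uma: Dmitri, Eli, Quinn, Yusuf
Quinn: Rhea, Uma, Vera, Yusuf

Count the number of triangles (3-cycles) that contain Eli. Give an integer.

Eli's neighbors are Jon, Kai, Oskar, and Uma, but none of them are tied to each other, so no triangle contains Eli.

0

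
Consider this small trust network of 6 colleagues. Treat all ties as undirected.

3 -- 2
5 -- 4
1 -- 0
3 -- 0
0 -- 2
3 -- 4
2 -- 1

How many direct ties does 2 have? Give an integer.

3

2 is directly tied to 0, 1, and 3. That is 3 neighbors, so the degree of 2 is 3.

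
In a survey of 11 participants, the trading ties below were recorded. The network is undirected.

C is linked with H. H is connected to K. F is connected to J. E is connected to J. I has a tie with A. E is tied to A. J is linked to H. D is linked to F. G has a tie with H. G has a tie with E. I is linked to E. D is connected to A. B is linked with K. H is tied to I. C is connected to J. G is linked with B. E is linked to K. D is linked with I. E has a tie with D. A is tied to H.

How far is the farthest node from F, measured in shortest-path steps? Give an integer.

4

Distances from F: A:2, B:4, C:2, D:1, E:2, G:3, H:2, I:2, J:1, K:3.
The largest is 4 (to B), so the eccentricity of F is 4.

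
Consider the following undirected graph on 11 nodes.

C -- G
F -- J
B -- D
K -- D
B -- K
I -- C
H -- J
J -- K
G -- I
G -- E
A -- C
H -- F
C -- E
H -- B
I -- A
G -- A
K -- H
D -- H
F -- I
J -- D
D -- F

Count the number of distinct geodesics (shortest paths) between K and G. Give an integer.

3

The shortest distance is 4. The length-4 paths are: K–H–F–I–G; K–J–F–I–G; K–D–F–I–G.
That gives 3 distinct shortest paths.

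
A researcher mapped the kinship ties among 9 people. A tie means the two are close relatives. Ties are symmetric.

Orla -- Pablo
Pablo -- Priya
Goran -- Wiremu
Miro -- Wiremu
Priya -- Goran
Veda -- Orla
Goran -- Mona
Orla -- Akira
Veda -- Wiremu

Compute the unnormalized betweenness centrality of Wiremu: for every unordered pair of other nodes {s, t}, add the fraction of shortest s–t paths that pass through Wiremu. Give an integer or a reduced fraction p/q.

Pairs whose geodesics pass through Wiremu — Orla–Miro: 1; Orla–Mona: 1/2; Orla–Goran: 1/2; Priya–Miro: 1; Priya–Veda: 1/2; Miro–Mona: 1; Miro–Goran: 1; Miro–Pablo: 2/2; Miro–Akira: 1; Miro–Veda: 1; Mona–Akira: 1/2; Mona–Veda: 1; Goran–Akira: 1/2; Goran–Veda: 1.
All other pairs contribute 0.
Summing the contributions gives betweenness(Wiremu) = 23/2.

23/2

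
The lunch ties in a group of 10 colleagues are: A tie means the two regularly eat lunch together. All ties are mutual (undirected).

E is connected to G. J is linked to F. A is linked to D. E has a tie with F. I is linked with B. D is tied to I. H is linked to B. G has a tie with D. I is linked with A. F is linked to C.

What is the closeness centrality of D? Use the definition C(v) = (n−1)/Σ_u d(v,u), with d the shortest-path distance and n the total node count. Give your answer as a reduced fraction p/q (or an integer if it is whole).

Distances from D: A:1, B:2, C:4, E:2, F:3, G:1, H:3, I:1, J:4. Sum = 21.
n = 10, so closeness = 9/21 = 3/7.

3/7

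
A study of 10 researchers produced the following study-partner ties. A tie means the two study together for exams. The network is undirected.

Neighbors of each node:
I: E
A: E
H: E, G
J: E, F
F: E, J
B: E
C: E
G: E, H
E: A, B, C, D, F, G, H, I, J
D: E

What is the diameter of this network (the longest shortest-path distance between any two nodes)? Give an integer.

2

Eccentricity of each node (its greatest distance to any other): A:2, B:2, C:2, D:2, E:1, F:2, G:2, H:2, I:2, J:2.
The maximum eccentricity is 2, realized for instance by the pair I–B via I – E – B. So the diameter is 2.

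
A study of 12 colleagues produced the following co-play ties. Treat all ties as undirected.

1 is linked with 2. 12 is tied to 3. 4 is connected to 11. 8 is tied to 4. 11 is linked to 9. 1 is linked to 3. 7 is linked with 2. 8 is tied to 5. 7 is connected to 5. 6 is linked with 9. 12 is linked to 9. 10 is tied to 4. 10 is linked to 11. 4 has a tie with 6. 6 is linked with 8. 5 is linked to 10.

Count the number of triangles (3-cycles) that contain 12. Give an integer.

12's neighbors are 3 and 9, but none of them are tied to each other, so no triangle contains 12.

0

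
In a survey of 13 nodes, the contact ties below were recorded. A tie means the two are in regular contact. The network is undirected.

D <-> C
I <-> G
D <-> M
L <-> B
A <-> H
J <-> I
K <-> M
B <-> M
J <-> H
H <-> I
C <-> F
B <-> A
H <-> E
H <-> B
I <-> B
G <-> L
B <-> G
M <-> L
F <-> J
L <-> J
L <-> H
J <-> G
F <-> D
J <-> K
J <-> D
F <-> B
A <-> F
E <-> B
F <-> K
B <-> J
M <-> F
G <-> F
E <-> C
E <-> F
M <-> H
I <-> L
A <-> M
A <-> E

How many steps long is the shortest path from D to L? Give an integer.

2

One shortest route is D – J – L, which uses 2 edges, and D and L are not directly tied, so nothing shorter exists. So d(D,L) = 2.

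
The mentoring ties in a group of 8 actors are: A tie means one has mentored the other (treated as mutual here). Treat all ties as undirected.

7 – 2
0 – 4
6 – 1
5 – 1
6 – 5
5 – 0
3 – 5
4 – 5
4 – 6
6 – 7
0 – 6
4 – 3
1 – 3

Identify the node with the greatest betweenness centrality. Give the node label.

6

Unnormalized betweenness of each node: 0:0, 1:1, 2:0, 3:1/3, 4:3/2, 5:7/3, 6:65/6, 7:6.
6 has the largest value, 65/6, making it the main broker — the node through which the most shortest paths run.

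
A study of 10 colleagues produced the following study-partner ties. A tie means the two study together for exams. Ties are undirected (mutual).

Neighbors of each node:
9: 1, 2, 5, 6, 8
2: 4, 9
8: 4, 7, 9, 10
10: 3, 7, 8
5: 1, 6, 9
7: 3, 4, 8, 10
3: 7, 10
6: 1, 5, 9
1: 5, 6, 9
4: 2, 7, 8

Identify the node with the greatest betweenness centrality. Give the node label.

9

Unnormalized betweenness of each node: 1:0, 2:2, 3:0, 4:19/6, 5:0, 6:0, 7:16/3, 8:91/6, 9:113/6, 10:5/2.
9 has the largest value, 113/6, making it the main broker — the node through which the most shortest paths run.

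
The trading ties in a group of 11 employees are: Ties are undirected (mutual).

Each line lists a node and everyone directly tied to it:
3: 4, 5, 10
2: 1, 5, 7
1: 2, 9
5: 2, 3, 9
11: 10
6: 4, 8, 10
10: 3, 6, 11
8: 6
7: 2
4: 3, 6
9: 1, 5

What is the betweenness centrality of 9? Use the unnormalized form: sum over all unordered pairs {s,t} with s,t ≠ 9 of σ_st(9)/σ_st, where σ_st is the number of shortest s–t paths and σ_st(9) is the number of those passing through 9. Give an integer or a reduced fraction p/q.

Pairs whose geodesics pass through 9 — 5–1: 1/2; 8–1: 2/4; 1–11: 1/2; 1–4: 1/2; 1–3: 1/2; 1–10: 1/2; 1–6: 2/4.
All other pairs contribute 0.
Summing the contributions gives betweenness(9) = 7/2.

7/2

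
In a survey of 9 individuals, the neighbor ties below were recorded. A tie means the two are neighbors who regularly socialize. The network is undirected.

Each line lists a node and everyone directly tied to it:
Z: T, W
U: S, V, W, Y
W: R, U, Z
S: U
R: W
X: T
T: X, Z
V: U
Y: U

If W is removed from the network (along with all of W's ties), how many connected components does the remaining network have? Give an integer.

3

Without W, the remaining ties split the others into: {T, X, Z}; {R}; {S, U, V, Y}.
That's 3 separate components.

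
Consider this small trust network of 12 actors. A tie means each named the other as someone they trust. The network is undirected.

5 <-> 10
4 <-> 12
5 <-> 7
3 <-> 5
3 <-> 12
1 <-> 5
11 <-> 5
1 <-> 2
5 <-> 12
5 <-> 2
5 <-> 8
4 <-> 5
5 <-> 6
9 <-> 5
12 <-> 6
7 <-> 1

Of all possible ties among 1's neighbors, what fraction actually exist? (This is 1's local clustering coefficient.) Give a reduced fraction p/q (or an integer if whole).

2/3

1's neighbors: 2, 5, and 7 (k = 3).
Possible neighbor pairs: C(3,2) = 3. Edges among them: 2–5, 5–7 → e = 2.
Clustering(1) = 2/3.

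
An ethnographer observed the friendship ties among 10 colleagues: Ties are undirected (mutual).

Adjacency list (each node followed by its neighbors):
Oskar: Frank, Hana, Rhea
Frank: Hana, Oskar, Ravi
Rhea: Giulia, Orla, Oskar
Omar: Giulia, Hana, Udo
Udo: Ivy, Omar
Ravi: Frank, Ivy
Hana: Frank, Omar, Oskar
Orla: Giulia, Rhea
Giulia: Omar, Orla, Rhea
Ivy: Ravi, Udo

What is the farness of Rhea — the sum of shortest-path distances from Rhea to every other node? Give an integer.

Distances from Rhea: Frank:2, Giulia:1, Hana:2, Ivy:4, Omar:2, Orla:1, Oskar:1, Ravi:3, Udo:3.
Sum = 2 + 1 + 2 + 4 + 2 + 1 + 1 + 3 + 3 = 19.

19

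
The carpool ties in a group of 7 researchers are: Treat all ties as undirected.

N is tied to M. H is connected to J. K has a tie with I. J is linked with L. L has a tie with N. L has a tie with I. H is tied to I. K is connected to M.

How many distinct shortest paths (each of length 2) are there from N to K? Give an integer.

1

The shortest distance is 2, and the only length-2 path is N–M–K. So there is exactly 1 shortest path.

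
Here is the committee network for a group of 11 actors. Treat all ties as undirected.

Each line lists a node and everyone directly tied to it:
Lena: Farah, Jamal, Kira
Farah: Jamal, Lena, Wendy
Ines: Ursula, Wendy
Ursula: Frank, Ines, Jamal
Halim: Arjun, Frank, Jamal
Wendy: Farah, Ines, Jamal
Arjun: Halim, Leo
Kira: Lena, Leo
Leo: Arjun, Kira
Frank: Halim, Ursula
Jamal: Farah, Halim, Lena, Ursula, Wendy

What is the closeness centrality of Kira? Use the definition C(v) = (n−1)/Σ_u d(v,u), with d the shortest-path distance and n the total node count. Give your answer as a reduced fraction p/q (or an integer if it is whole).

2/5

Distances from Kira: Arjun:2, Farah:2, Frank:4, Halim:3, Ines:4, Jamal:2, Lena:1, Leo:1, Ursula:3, Wendy:3. Sum = 25.
n = 11, so closeness = 10/25 = 2/5.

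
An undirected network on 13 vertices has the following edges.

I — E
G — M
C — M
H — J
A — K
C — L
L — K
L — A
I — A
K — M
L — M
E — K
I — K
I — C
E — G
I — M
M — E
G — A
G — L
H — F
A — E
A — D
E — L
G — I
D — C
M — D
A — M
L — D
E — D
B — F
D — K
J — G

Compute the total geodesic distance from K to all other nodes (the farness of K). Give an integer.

Distances from K: A:1, B:6, C:2, D:1, E:1, F:5, G:2, H:4, I:1, J:3, L:1, M:1.
Sum = 1 + 6 + 2 + 1 + 1 + 5 + 2 + 4 + 1 + 3 + 1 + 1 = 28.

28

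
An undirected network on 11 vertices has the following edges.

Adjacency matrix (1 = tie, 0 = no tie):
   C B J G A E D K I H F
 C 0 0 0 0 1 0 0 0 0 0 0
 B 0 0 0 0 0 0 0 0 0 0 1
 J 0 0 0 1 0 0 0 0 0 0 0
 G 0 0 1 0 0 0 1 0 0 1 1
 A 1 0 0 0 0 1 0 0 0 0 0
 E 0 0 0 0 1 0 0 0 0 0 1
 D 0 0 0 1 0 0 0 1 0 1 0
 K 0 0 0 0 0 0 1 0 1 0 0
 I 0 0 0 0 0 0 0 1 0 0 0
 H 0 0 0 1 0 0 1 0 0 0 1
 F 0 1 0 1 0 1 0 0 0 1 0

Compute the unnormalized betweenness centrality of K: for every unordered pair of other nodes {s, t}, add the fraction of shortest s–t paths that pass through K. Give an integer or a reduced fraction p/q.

Pairs whose geodesics pass through K — C–I: 2/2; B–I: 2/2; J–I: 1; G–I: 1; A–I: 2/2; E–I: 2/2; D–I: 1; I–H: 1; I–F: 2/2.
All other pairs contribute 0.
Summing the contributions gives betweenness(K) = 9.

9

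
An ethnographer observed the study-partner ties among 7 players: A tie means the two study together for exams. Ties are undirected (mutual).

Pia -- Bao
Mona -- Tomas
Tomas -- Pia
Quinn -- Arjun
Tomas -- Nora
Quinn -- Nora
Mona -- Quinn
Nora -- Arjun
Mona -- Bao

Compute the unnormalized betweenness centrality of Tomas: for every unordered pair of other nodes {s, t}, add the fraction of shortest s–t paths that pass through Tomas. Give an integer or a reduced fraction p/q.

Pairs whose geodesics pass through Tomas — Pia–Nora: 1; Pia–Arjun: 1; Pia–Quinn: 2/3; Pia–Mona: 1/2; Nora–Mona: 1/2; Nora–Bao: 2/3.
All other pairs contribute 0.
Summing the contributions gives betweenness(Tomas) = 13/3.

13/3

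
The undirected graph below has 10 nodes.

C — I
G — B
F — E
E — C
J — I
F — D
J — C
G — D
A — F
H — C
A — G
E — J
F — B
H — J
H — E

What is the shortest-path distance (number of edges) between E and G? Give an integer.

One shortest route is E – F – A – G, which uses 3 edges, and at distance 2 from E we only reach {A, B, D, I}, which does not include G. So d(E,G) = 3.

3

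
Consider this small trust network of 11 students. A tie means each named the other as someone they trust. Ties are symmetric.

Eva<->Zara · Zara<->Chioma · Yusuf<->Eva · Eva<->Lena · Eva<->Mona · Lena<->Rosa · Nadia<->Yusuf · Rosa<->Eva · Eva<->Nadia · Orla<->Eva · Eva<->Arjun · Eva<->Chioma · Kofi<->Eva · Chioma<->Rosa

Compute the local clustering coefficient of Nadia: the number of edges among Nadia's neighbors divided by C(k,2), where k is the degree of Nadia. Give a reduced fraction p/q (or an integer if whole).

Nadia's neighbors: Eva and Yusuf (k = 2).
Possible neighbor pairs: C(2,2) = 1. Edges among them: Eva–Yusuf → e = 1.
Clustering(Nadia) = 1/1.

1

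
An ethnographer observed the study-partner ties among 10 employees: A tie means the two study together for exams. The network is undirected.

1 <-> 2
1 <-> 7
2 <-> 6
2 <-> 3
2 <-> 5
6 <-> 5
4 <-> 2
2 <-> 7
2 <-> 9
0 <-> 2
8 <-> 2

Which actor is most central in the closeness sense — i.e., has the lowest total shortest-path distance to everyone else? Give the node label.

Farness (sum of distances to all others) for each node — 0:17, 1:16, 2:9, 3:17, 4:17, 5:16, 6:16, 7:16, 8:17, 9:17.
The smallest farness is 9, for 2, so 2 has the highest closeness.

2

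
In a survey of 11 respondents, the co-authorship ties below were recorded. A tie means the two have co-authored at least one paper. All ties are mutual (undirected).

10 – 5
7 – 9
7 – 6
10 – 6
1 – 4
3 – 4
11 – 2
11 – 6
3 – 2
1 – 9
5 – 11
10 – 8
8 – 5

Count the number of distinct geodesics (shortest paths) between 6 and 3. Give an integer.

The shortest distance is 3, and the only length-3 path is 6–11–2–3. So there is exactly 1 shortest path.

1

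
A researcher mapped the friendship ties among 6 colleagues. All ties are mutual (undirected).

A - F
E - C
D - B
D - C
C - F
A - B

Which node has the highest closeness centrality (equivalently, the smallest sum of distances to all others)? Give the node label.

C

Farness (sum of distances to all others) for each node — A:9, B:9, C:7, D:8, E:11, F:8.
The smallest farness is 7, for C, so C has the highest closeness.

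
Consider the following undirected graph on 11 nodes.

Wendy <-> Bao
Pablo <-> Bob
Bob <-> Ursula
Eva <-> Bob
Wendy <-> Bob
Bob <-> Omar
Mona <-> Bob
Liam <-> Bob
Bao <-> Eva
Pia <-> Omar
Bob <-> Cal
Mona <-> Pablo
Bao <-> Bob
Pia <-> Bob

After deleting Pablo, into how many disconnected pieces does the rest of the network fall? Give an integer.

1

Pablo's neighbors (Bob and Mona) remain reachable from one another through other ties, so the rest of the network stays in one piece.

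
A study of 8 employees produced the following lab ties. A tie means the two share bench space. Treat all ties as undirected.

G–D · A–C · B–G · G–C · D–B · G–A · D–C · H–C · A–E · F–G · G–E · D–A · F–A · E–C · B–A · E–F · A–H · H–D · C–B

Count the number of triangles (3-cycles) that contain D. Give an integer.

8

D's neighbors: A, B, C, G, and H.
Neighbor pairs that are themselves tied: D–A–B; D–A–C; D–A–G; D–A–H; D–B–C; D–B–G; D–C–G; D–C–H. Each forms one triangle with D, for 8 in total.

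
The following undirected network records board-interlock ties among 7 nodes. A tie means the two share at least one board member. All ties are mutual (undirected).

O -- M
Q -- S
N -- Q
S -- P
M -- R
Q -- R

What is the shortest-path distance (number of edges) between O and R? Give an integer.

One shortest route is O – M – R, which uses 2 edges, and O and R are not directly tied, so nothing shorter exists. So d(O,R) = 2.

2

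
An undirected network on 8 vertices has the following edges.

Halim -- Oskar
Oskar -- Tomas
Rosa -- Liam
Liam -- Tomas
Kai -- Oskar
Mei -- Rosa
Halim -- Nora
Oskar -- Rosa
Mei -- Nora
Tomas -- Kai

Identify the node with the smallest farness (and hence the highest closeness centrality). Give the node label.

Farness (sum of distances to all others) for each node — Halim:13, Kai:14, Liam:14, Mei:14, Nora:15, Oskar:10, Rosa:11, Tomas:13.
The smallest farness is 10, for Oskar, so Oskar has the highest closeness.

Oskar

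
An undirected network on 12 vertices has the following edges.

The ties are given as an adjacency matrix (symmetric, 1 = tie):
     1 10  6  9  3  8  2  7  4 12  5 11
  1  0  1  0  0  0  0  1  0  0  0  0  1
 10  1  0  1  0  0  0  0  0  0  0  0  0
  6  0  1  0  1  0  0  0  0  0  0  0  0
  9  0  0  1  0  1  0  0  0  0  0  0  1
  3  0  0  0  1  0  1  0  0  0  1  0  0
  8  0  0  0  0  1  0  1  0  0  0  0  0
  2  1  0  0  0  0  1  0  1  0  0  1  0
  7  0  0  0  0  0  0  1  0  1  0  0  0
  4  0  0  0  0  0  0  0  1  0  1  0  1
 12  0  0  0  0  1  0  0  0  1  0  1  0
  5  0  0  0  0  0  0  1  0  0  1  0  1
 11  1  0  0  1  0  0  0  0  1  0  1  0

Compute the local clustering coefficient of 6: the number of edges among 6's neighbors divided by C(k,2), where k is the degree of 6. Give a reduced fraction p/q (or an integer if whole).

6's neighbors: 9 and 10 (k = 2).
Possible neighbor pairs: C(2,2) = 1. Edges among them: none → e = 0.
Clustering(6) = 0/1.

0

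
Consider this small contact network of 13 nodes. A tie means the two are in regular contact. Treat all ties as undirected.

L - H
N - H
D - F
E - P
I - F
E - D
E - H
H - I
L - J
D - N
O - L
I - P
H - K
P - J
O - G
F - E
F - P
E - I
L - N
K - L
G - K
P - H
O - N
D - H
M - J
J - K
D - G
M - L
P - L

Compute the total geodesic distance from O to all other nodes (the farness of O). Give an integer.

Distances from O: D:2, E:3, F:3, G:1, H:2, I:3, J:2, K:2, L:1, M:2, N:1, P:2.
Sum = 2 + 3 + 3 + 1 + 2 + 3 + 2 + 2 + 1 + 2 + 1 + 2 = 24.

24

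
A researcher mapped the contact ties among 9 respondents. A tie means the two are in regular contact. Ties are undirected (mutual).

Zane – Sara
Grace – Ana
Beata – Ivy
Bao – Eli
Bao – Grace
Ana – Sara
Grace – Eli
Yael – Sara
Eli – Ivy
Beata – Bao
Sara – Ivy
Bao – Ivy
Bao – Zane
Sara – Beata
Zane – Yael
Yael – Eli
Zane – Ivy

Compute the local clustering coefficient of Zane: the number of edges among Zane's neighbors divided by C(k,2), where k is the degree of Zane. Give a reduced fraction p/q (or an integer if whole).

Zane's neighbors: Bao, Ivy, Sara, and Yael (k = 4).
Possible neighbor pairs: C(4,2) = 6. Edges among them: Bao–Ivy, Ivy–Sara, Sara–Yael → e = 3.
Clustering(Zane) = 3/6 = 1/2.

1/2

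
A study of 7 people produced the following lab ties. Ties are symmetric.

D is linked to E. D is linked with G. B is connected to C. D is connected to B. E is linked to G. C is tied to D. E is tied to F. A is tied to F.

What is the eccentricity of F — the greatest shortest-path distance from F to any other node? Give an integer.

3

Distances from F: A:1, B:3, C:3, D:2, E:1, G:2.
The largest is 3 (to B and C), so the eccentricity of F is 3.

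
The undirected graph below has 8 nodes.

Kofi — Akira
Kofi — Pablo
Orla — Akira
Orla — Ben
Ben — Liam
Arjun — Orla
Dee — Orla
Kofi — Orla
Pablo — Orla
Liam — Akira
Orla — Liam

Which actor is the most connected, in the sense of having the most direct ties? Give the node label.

Degrees — Akira:3, Arjun:1, Ben:2, Dee:1, Kofi:3, Liam:3, Orla:7, Pablo:2.
The maximum is 7, attained only by Orla.

Orla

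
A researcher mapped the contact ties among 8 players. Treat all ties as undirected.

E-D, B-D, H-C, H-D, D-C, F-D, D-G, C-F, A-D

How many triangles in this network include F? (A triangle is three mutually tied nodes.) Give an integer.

1

F's neighbors: C and D.
Neighbor pairs that are themselves tied: F–C–D. Each forms one triangle with F, for 1 in total.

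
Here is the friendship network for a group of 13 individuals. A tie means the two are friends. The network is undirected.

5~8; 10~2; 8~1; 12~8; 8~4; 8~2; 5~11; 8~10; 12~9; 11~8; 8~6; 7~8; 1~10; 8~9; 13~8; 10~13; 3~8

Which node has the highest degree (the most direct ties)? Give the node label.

8

Degrees — 1:2, 2:2, 3:1, 4:1, 5:2, 6:1, 7:1, 8:12, 9:2, 10:4, 11:2, 12:2, 13:2.
The maximum is 12, attained only by 8.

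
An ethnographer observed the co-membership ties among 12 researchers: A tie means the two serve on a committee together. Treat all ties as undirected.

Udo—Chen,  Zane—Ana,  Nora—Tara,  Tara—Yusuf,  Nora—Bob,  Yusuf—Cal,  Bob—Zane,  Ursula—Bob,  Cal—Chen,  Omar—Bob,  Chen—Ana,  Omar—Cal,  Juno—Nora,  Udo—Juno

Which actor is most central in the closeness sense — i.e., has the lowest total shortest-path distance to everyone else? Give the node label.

Farness (sum of distances to all others) for each node — Ana:27, Bob:21, Cal:23, Chen:24, Juno:26, Nora:22, Omar:24, Tara:27, Udo:27, Ursula:31, Yusuf:28, Zane:26.
The smallest farness is 21, for Bob, so Bob has the highest closeness.

Bob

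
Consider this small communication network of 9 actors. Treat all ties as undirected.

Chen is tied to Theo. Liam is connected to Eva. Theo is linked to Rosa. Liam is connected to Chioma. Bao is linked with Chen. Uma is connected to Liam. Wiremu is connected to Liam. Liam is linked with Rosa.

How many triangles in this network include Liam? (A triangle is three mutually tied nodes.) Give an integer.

0

Liam's neighbors are Chioma, Eva, Rosa, Uma, and Wiremu, but none of them are tied to each other, so no triangle contains Liam.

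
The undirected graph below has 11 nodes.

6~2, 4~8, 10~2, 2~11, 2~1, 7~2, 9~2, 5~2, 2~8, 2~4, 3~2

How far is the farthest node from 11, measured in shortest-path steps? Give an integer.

2

Distances from 11: 1:2, 2:1, 3:2, 4:2, 5:2, 6:2, 7:2, 8:2, 9:2, 10:2.
The largest is 2 (to 8, 5, 6, 7, 9, 1, 3, 4, and 10), so the eccentricity of 11 is 2.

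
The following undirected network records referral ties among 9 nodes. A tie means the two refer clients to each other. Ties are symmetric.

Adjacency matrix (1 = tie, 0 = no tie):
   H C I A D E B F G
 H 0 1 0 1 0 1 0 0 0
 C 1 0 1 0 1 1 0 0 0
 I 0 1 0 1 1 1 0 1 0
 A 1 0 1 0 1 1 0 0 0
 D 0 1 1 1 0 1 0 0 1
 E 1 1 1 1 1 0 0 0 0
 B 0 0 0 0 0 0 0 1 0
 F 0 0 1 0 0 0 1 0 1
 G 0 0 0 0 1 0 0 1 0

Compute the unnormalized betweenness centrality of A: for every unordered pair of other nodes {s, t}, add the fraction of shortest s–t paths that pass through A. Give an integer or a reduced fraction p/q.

5/3

Pairs whose geodesics pass through A — H–I: 1/3; H–D: 1/3; H–B: 1/3; H–F: 1/3; H–G: 1/3.
All other pairs contribute 0.
Summing the contributions gives betweenness(A) = 5/3.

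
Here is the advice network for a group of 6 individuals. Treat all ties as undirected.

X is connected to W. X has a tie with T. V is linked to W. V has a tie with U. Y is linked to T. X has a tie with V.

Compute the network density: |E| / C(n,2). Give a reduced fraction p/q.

There are 6 edges and 6 nodes, so the maximum possible is C(6,2) = 15.
Density = 6/15 = 2/5.

2/5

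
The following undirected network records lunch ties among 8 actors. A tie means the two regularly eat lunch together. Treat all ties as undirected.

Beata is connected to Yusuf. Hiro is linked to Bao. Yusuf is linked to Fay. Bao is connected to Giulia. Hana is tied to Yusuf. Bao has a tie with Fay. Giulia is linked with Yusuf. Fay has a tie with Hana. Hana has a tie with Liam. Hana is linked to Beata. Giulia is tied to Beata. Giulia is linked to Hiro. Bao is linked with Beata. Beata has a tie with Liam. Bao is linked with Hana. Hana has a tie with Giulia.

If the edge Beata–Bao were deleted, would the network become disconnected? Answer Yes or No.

Even without that edge, Beata still reaches Bao via Beata – Hana – Bao, so the network stays connected. Not a bridge.

No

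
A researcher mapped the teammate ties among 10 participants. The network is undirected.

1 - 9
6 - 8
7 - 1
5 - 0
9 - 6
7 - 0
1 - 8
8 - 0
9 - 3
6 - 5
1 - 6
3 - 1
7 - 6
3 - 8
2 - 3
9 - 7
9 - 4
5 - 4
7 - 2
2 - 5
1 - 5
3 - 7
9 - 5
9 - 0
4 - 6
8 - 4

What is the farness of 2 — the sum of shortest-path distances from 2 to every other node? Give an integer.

15

Distances from 2: 0:2, 1:2, 3:1, 4:2, 5:1, 6:2, 7:1, 8:2, 9:2.
Sum = 2 + 2 + 1 + 2 + 1 + 2 + 1 + 2 + 2 = 15.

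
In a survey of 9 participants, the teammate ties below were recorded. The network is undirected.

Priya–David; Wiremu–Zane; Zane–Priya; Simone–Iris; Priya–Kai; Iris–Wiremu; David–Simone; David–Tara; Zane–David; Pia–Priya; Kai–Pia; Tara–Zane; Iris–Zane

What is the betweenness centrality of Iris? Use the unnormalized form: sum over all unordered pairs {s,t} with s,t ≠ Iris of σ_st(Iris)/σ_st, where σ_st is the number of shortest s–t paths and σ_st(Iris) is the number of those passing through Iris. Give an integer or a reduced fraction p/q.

3/2

Pairs whose geodesics pass through Iris — Wiremu–Simone: 1; Simone–Zane: 1/2.
All other pairs contribute 0.
Summing the contributions gives betweenness(Iris) = 3/2.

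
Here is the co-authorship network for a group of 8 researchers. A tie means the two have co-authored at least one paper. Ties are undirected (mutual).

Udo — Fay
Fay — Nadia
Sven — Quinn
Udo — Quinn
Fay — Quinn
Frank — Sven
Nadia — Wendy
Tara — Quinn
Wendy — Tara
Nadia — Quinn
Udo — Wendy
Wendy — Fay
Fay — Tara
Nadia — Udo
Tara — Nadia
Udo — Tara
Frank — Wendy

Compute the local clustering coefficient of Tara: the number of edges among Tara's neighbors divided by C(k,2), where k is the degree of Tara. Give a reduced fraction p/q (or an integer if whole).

9/10

Tara's neighbors: Fay, Nadia, Quinn, Udo, and Wendy (k = 5).
Possible neighbor pairs: C(5,2) = 10. Edges among them: Fay–Nadia, Fay–Quinn, Fay–Udo, Fay–Wendy, Nadia–Quinn, Nadia–Udo, Nadia–Wendy, Quinn–Udo, Udo–Wendy → e = 9.
Clustering(Tara) = 9/10.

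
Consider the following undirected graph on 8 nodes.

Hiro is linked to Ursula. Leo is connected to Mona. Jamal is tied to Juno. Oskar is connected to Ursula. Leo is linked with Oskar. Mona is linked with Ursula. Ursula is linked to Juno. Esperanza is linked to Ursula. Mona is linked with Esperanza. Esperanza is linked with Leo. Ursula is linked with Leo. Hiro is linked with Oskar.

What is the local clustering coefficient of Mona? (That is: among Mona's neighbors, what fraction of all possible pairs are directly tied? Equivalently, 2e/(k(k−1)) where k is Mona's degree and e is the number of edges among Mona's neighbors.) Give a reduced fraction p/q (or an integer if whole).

1

Mona's neighbors: Esperanza, Leo, and Ursula (k = 3).
Possible neighbor pairs: C(3,2) = 3. Edges among them: Esperanza–Leo, Esperanza–Ursula, Leo–Ursula → e = 3.
Clustering(Mona) = 3/3 = 1.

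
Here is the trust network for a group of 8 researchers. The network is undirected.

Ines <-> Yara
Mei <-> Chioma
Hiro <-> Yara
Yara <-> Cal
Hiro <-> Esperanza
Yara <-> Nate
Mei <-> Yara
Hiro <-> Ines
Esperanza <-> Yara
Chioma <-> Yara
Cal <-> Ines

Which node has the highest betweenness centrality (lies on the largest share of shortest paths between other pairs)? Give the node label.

Yara

Unnormalized betweenness of each node: Cal:0, Chioma:0, Esperanza:0, Hiro:1/2, Ines:1/2, Mei:0, Nate:0, Yara:16.
Yara has the largest value, 16, making it the main broker — the node through which the most shortest paths run.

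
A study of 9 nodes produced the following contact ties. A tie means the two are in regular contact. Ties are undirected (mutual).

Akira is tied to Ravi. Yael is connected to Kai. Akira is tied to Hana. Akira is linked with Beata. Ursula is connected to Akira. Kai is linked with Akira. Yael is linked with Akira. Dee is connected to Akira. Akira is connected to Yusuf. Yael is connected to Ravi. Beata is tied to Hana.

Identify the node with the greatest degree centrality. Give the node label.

Akira

Degrees — Akira:8, Beata:2, Dee:1, Hana:2, Kai:2, Ravi:2, Ursula:1, Yael:3, Yusuf:1.
The maximum is 8, attained only by Akira.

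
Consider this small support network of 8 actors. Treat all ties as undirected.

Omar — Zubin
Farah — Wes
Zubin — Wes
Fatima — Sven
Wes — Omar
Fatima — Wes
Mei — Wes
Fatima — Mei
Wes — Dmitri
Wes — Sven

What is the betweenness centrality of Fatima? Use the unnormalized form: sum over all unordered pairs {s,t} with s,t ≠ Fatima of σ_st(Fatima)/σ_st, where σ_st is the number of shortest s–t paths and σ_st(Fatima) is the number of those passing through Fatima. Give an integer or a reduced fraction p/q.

1/2

Pairs whose geodesics pass through Fatima — Sven–Mei: 1/2.
All other pairs contribute 0.
Summing the contributions gives betweenness(Fatima) = 1/2.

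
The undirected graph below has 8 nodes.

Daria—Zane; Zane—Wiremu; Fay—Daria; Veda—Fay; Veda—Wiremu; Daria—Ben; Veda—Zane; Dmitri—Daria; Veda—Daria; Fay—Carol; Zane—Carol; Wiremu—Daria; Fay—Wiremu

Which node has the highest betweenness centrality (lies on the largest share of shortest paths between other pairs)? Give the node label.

Unnormalized betweenness of each node: Ben:0, Carol:1/4, Daria:45/4, Dmitri:0, Fay:5/2, Veda:1/4, Wiremu:1/4, Zane:5/2.
Daria has the largest value, 45/4, making it the main broker — the node through which the most shortest paths run.

Daria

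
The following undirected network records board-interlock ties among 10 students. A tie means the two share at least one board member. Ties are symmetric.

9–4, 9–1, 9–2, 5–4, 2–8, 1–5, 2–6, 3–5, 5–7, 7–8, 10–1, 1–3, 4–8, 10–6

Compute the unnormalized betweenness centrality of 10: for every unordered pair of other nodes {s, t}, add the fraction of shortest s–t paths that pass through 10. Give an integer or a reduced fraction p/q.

Pairs whose geodesics pass through 10 — 5–6: 1; 3–6: 1; 1–6: 1.
All other pairs contribute 0.
Summing the contributions gives betweenness(10) = 3.

3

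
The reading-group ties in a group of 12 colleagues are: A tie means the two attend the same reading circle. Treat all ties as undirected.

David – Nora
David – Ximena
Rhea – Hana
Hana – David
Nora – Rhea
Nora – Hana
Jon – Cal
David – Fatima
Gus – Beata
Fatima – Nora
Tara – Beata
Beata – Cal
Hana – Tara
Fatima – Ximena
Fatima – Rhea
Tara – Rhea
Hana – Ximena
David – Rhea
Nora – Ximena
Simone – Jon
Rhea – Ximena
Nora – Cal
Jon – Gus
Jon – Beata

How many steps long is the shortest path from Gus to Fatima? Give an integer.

4

One shortest route is Gus – Beata – Cal – Nora – Fatima, which uses 4 edges, and at distance 3 from Gus we only reach {Hana, Nora, Rhea}, which does not include Fatima. So d(Gus,Fatima) = 4.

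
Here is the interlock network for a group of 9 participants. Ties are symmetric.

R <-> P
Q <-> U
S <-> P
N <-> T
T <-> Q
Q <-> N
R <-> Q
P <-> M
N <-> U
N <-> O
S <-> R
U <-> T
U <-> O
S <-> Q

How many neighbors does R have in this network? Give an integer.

R is directly tied to P, Q, and S. That is 3 neighbors, so the degree of R is 3.

3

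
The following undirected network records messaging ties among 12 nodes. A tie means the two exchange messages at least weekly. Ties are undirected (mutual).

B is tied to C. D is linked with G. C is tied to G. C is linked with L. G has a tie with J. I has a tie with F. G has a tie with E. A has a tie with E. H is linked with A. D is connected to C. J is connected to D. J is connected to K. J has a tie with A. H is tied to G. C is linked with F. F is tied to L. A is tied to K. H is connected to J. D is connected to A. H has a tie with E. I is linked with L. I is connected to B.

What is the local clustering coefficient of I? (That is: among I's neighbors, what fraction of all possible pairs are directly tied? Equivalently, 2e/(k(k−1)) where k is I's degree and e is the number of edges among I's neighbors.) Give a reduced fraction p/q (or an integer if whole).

1/3

I's neighbors: B, F, and L (k = 3).
Possible neighbor pairs: C(3,2) = 3. Edges among them: F–L → e = 1.
Clustering(I) = 1/3.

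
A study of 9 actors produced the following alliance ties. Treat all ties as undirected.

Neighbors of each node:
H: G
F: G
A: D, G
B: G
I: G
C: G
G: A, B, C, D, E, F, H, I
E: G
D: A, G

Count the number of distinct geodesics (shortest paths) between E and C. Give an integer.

1

The shortest distance is 2, and the only length-2 path is E–G–C. So there is exactly 1 shortest path.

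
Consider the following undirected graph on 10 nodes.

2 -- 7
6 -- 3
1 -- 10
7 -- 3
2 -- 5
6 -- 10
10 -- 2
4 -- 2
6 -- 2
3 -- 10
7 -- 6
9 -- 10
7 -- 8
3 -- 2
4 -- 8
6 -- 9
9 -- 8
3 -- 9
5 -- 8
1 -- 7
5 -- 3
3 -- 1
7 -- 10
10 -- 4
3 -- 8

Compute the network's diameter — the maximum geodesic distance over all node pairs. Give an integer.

Eccentricity of each node (its greatest distance to any other): 1:2, 2:2, 3:2, 4:2, 5:2, 6:2, 7:2, 8:2, 9:2, 10:2.
The maximum eccentricity is 2, realized for instance by the pair 6–8 via 6 – 7 – 8. So the diameter is 2.

2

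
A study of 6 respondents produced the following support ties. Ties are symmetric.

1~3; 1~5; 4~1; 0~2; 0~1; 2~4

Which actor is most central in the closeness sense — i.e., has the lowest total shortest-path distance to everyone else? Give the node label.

1

Farness (sum of distances to all others) for each node — 0:8, 1:6, 2:10, 3:10, 4:8, 5:10.
The smallest farness is 6, for 1, so 1 has the highest closeness.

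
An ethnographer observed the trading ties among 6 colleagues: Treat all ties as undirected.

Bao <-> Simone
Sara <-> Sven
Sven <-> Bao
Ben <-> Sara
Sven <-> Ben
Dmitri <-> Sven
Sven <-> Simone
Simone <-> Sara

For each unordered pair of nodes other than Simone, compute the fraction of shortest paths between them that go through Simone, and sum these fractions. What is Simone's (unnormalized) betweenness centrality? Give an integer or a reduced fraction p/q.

Pairs whose geodesics pass through Simone — Bao–Sara: 1/2.
All other pairs contribute 0.
Summing the contributions gives betweenness(Simone) = 1/2.

1/2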